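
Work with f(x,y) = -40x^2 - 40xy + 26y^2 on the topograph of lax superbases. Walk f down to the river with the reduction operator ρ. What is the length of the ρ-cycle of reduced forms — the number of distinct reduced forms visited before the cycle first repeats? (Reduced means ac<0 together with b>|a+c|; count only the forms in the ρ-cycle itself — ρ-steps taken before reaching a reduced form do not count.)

D = 5760, ⌊√D⌋ = 75
descent: ρ → (26,40,-40)  [lands on river]
river: ρ → (-40,40,26)
river: ρ → (26,64,-16)
river: ρ → (-16,64,26)
ρ-cycle length = 4 (tail of 1 descent step not counted)

4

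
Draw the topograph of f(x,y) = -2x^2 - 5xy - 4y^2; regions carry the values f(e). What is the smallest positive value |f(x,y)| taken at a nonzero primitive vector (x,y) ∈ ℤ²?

translate: b→1 (≡5 mod 4), so (2,5,4)→(2,1,1)
flip: (2,1,1)→(1,-1,2)
translate: b→1 (≡-1 mod 2), so (1,-1,2)→(1,1,2)
reduced (well bottom): (1,1,2) with a≤c, −a<b≤a
well minimum |f| = |-1| = 1 (negative-definite)

1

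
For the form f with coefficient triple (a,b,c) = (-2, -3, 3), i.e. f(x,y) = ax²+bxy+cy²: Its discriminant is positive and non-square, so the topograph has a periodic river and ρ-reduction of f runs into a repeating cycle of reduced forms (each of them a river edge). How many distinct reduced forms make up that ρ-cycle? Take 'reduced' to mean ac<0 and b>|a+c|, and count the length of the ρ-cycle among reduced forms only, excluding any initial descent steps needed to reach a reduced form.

D = 33, ⌊√D⌋ = 5
descent: ρ → (3,3,-2)  [lands on river]
river: ρ → (-2,5,1)
river: ρ → (1,5,-2)
river: ρ → (-2,3,3)
ρ-cycle length = 4 (tail of 1 descent step not counted)

4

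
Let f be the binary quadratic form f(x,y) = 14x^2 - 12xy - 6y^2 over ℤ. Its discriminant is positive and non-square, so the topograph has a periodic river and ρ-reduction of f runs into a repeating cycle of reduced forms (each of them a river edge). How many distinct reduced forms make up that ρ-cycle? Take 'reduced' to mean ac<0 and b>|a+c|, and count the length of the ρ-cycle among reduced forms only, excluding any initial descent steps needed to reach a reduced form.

D = 480, ⌊√D⌋ = 21
descent: ρ → (-6,12,14)  [lands on river]
river: ρ → (14,16,-4)
river: ρ → (-4,16,14)
river: ρ → (14,12,-6)
ρ-cycle length = 4 (tail of 1 descent step not counted)

4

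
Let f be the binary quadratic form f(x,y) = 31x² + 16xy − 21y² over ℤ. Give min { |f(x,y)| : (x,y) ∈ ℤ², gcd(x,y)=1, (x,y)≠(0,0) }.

river: ρ → (-21,26,26)
river: ρ → (26,26,-21)
river: ρ → (-21,16,31)
river: ρ → (31,46,-6)
river: ρ → (-6,50,15)
river: ρ → (15,40,-21)
river: ρ → (-21,44,11)
river: ρ → (11,44,-21)
river: ρ → (-21,40,15)
river: ρ → (15,50,-6)
river: ρ → (-6,46,31)
river: ρ → (31,16,-21)
closes: descent 0, river 12
min |a| on river = 6

6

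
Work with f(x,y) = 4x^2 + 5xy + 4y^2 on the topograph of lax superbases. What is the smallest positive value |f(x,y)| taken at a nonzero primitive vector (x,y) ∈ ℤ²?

translate: b→-3 (≡5 mod 8), so (4,5,4)→(4,-3,3)
flip: (4,-3,3)→(3,3,4)
reduced (well bottom): (3,3,4) with a≤c, −a<b≤a
well minimum = a = 3

3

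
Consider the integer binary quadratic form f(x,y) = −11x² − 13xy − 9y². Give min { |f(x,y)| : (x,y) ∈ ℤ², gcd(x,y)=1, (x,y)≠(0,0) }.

translate: b→-9 (≡13 mod 22), so (11,13,9)→(11,-9,7)
flip: (11,-9,7)→(7,9,11)
translate: b→-5 (≡9 mod 14), so (7,9,11)→(7,-5,9)
reduced (well bottom): (7,-5,9) with a≤c, −a<b≤a
well minimum |f| = |-7| = 7 (negative-definite)

7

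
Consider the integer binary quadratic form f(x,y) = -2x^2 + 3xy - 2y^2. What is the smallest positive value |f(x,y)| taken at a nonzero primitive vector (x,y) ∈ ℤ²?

translate: b→1 (≡-3 mod 4), so (2,-3,2)→(2,1,1)
flip: (2,1,1)→(1,-1,2)
translate: b→1 (≡-1 mod 2), so (1,-1,2)→(1,1,2)
reduced (well bottom): (1,1,2) with a≤c, −a<b≤a
well minimum |f| = |-1| = 1 (negative-definite)

1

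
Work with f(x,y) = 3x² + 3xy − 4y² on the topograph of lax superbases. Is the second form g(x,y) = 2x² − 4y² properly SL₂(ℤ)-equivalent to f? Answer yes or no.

D₁ = 57, D₂ = 32
discriminants differ ⇒ not SL₂(ℤ)-equivalent

no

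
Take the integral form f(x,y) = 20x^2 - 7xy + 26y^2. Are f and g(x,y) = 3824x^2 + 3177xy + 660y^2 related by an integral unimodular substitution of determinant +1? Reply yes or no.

D₁ = -2031, D₂ = -2031
f: reduced (well bottom): (20,-7,26) with a≤c, −a<b≤a
g: flip: (3824,3177,660)→(660,-3177,3824)
g: translate: b→-537 (≡-3177 mod 1320), so (660,-3177,3824)→(660,-537,110)
g: flip: (660,-537,110)→(110,537,660)
g: translate: b→97 (≡537 mod 220), so (110,537,660)→(110,97,26)
g: flip: (110,97,26)→(26,-97,110)
g: translate: b→7 (≡-97 mod 52), so (26,-97,110)→(26,7,20)
g: flip: (26,7,20)→(20,-7,26)
g: reduced (well bottom): (20,-7,26) with a≤c, −a<b≤a
reduced forms (20, -7, 26) vs (20, -7, 26) ⇒ equivalent

yes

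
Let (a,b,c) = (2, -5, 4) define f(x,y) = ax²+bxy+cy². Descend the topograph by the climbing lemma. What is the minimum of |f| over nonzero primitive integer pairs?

translate: b→-1 (≡-5 mod 4), so (2,-5,4)→(2,-1,1)
flip: (2,-1,1)→(1,1,2)
reduced (well bottom): (1,1,2) with a≤c, −a<b≤a
well minimum = a = 1

1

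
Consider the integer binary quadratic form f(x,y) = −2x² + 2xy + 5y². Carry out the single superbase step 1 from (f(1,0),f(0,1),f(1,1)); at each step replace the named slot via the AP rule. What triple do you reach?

start (-2,5,5) = (f(1,0),f(0,1),f(1,1))
replace slot 1: 2·(5+5) − (-2) = 22 → (22,5,5)

22,5,5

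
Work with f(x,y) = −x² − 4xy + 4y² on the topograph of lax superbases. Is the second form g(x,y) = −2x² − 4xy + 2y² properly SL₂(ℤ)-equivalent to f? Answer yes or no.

D₁ = 32, D₂ = 32
river cycle of f (length 2): (4, 4, -1), (-1, 4, 4)
river cycle of g (length 2): (2, 4, -2), (-2, 4, 2)
cycles differ ⇒ inequivalent

no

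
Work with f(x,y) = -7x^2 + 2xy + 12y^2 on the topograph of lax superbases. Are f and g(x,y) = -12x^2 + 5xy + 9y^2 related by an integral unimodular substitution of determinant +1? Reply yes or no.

D₁ = 340, D₂ = 457
discriminants differ ⇒ not SL₂(ℤ)-equivalent

no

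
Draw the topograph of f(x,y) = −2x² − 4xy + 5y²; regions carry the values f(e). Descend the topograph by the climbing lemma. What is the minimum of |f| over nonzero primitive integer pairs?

descent: ρ → (5,4,-2)  [lands on river]
river: ρ → (-2,4,5)
river: ρ → (5,6,-1)
river: ρ → (-1,6,5)
closes: descent 1, river 4
min |a| on river = 1

1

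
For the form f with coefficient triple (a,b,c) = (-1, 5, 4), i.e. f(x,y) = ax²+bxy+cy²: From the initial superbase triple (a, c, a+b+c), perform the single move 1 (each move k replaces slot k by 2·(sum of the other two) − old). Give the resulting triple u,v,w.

start (-1,4,8) = (f(1,0),f(0,1),f(1,1))
replace slot 1: 2·(4+8) − (-1) = 25 → (25,4,8)

25,4,8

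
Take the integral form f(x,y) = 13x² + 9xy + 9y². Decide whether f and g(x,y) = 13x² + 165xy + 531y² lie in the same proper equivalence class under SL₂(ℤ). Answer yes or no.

D₁ = -387, D₂ = -387
f: flip: (13,9,9)→(9,-9,13)
f: translate: b→9 (≡-9 mod 18), so (9,-9,13)→(9,9,13)
f: reduced (well bottom): (9,9,13) with a≤c, −a<b≤a
g: translate: b→9 (≡165 mod 26), so (13,165,531)→(13,9,9)
g: flip: (13,9,9)→(9,-9,13)
g: translate: b→9 (≡-9 mod 18), so (9,-9,13)→(9,9,13)
g: reduced (well bottom): (9,9,13) with a≤c, −a<b≤a
reduced forms (9, 9, 13) vs (9, 9, 13) ⇒ equivalent

yes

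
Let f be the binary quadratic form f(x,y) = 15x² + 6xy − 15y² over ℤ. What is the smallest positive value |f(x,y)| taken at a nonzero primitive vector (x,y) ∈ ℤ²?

river: ρ → (-15,24,6)
river: ρ → (6,24,-15)
river: ρ → (-15,6,15)
river: ρ → (15,24,-6)
river: ρ → (-6,24,15)
river: ρ → (15,6,-15)
closes: descent 0, river 6
min |a| on river = 6

6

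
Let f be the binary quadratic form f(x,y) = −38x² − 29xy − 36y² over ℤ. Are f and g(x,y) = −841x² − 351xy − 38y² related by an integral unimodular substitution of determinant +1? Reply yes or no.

D₁ = -4631, D₂ = -4631
f is negative-definite; reduce −f:
−f: flip: (38,29,36)→(36,-29,38)
−f: reduced (well bottom): (36,-29,38) with a≤c, −a<b≤a
flip sign back: reduced form of f is (-36,29,-38)
g is negative-definite; reduce −g:
−g: flip: (841,351,38)→(38,-351,841)
−g: translate: b→29 (≡-351 mod 76), so (38,-351,841)→(38,29,36)
−g: flip: (38,29,36)→(36,-29,38)
−g: reduced (well bottom): (36,-29,38) with a≤c, −a<b≤a
flip sign back: reduced form of g is (-36,29,-38)
reduced forms (-36, 29, -38) vs (-36, 29, -38) ⇒ equivalent

yes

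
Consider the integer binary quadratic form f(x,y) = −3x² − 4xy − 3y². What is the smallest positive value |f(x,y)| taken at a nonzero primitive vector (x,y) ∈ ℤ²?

translate: b→-2 (≡4 mod 6), so (3,4,3)→(3,-2,2)
flip: (3,-2,2)→(2,2,3)
reduced (well bottom): (2,2,3) with a≤c, −a<b≤a
well minimum |f| = |-2| = 2 (negative-definite)

2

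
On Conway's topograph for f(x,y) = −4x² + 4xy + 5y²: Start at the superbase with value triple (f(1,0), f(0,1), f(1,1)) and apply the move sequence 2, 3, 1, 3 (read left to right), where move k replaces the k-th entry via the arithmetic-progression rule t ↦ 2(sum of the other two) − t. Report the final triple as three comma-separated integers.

start (-4,5,5) = (f(1,0),f(0,1),f(1,1))
replace slot 2: 2·((-4)+5) − 5 = -3 → (-4,-3,5)
replace slot 3: 2·((-4)+(-3)) − 5 = -19 → (-4,-3,-19)
replace slot 1: 2·((-3)+(-19)) − (-4) = -40 → (-40,-3,-19)
replace slot 3: 2·((-40)+(-3)) − (-19) = -67 → (-40,-3,-67)

-40,-3,-67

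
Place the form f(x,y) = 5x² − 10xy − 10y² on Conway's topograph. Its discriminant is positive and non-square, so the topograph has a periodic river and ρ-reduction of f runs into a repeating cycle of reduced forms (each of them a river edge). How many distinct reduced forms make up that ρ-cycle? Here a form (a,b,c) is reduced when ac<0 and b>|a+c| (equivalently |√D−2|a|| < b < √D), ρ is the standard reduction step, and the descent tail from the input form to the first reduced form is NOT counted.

D = 300, ⌊√D⌋ = 17
descent: ρ → (-10,10,5)  [lands on river]
river: ρ → (5,10,-10)
ρ-cycle length = 2 (tail of 1 descent step not counted)

2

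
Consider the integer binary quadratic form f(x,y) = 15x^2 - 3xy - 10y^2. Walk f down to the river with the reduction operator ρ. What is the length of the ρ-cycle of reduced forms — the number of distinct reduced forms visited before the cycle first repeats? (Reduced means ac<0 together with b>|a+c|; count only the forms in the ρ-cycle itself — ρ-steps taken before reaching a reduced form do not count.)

D = 609, ⌊√D⌋ = 24
descent: ρ → (-10,23,2)  [lands on river]
river: ρ → (2,21,-21)
river: ρ → (-21,21,2)
river: ρ → (2,23,-10)
river: ρ → (-10,17,8)
river: ρ → (8,15,-12)
river: ρ → (-12,9,11)
river: ρ → (11,13,-10)
river: ρ → (-10,7,14)
river: ρ → (14,21,-3)
river: ρ → (-3,21,14)
river: ρ → (14,7,-10)
river: ρ → (-10,13,11)
river: ρ → (11,9,-12)
river: ρ → (-12,15,8)
river: ρ → (8,17,-10)
ρ-cycle length = 16 (tail of 1 descent step not counted)

16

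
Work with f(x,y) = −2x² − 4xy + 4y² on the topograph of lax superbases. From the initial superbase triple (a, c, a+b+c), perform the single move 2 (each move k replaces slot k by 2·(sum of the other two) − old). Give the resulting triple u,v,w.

start (-2,4,-2) = (f(1,0),f(0,1),f(1,1))
replace slot 2: 2·((-2)+(-2)) − 4 = -12 → (-2,-12,-2)

-2,-12,-2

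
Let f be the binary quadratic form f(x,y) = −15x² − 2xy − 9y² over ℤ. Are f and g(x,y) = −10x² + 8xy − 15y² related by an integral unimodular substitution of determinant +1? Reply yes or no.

D₁ = -536, D₂ = -536
f is negative-definite; reduce −f:
−f: flip: (15,2,9)→(9,-2,15)
−f: reduced (well bottom): (9,-2,15) with a≤c, −a<b≤a
flip sign back: reduced form of f is (-9,2,-15)
g is negative-definite; reduce −g:
−g: reduced (well bottom): (10,-8,15) with a≤c, −a<b≤a
flip sign back: reduced form of g is (-10,8,-15)
reduced forms (-9, 2, -15) vs (-10, 8, -15) ⇒ inequivalent

no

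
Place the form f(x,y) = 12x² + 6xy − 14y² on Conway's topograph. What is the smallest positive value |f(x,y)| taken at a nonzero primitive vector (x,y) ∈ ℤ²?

river: ρ → (-14,22,4)
river: ρ → (4,26,-2)
river: ρ → (-2,26,4)
river: ρ → (4,22,-14)
river: ρ → (-14,6,12)
river: ρ → (12,18,-8)
river: ρ → (-8,14,16)
river: ρ → (16,18,-6)
river: ρ → (-6,18,16)
river: ρ → (16,14,-8)
river: ρ → (-8,18,12)
river: ρ → (12,6,-14)
closes: descent 0, river 12
min |a| on river = 2

2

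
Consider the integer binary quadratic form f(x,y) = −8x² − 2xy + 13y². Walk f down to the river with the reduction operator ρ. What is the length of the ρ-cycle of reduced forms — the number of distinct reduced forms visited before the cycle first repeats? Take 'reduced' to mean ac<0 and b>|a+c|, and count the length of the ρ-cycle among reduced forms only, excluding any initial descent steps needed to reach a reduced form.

D = 420, ⌊√D⌋ = 20
descent: ρ → (13,2,-8)
descent: ρ → (-8,14,7)  [lands on river]
river: ρ → (7,14,-8)
river: ρ → (-8,18,3)
river: ρ → (3,18,-8)
ρ-cycle length = 4 (tail of 2 descent steps not counted)

4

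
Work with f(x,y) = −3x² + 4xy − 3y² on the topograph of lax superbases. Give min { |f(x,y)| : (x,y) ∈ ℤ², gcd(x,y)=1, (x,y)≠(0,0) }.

translate: b→2 (≡-4 mod 6), so (3,-4,3)→(3,2,2)
flip: (3,2,2)→(2,-2,3)
translate: b→2 (≡-2 mod 4), so (2,-2,3)→(2,2,3)
reduced (well bottom): (2,2,3) with a≤c, −a<b≤a
well minimum |f| = |-2| = 2 (negative-definite)

2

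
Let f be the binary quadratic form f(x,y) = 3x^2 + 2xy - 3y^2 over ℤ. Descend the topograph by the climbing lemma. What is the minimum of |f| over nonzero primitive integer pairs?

river: ρ → (-3,4,2)
river: ρ → (2,4,-3)
river: ρ → (-3,2,3)
river: ρ → (3,4,-2)
river: ρ → (-2,4,3)
river: ρ → (3,2,-3)
closes: descent 0, river 6
min |a| on river = 2

2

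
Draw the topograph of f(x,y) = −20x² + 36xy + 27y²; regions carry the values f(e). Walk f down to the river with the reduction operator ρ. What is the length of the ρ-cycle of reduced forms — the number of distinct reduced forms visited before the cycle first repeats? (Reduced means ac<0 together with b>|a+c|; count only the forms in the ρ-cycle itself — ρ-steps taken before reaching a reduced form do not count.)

D = 3456, ⌊√D⌋ = 58
river: ρ → (27,18,-29)
river: ρ → (-29,40,16)
river: ρ → (16,56,-5)
river: ρ → (-5,54,27)
river: ρ → (27,54,-5)
river: ρ → (-5,56,16)
river: ρ → (16,40,-29)
river: ρ → (-29,18,27)
river: ρ → (27,36,-20)
river: ρ → (-20,44,19)
river: ρ → (19,32,-32)
river: ρ → (-32,32,19)
river: ρ → (19,44,-20)
river: ρ → (-20,36,27)
ρ-cycle length = 14 (tail of 0 descent steps not counted)

14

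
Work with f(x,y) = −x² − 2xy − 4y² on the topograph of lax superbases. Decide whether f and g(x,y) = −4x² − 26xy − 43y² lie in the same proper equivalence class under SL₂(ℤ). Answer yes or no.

D₁ = -12, D₂ = -12
f is negative-definite; reduce −f:
−f: translate: b→0 (≡2 mod 2), so (1,2,4)→(1,0,3)
−f: reduced (well bottom): (1,0,3) with a≤c, −a<b≤a
flip sign back: reduced form of f is (-1,0,-3)
g is negative-definite; reduce −g:
−g: translate: b→2 (≡26 mod 8), so (4,26,43)→(4,2,1)
−g: flip: (4,2,1)→(1,-2,4)
−g: translate: b→0 (≡-2 mod 2), so (1,-2,4)→(1,0,3)
−g: reduced (well bottom): (1,0,3) with a≤c, −a<b≤a
flip sign back: reduced form of g is (-1,0,-3)
reduced forms (-1, 0, -3) vs (-1, 0, -3) ⇒ equivalent

yes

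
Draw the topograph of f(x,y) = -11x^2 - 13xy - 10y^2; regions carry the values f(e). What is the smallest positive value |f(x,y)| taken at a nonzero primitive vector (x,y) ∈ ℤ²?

translate: b→-9 (≡13 mod 22), so (11,13,10)→(11,-9,8)
flip: (11,-9,8)→(8,9,11)
translate: b→-7 (≡9 mod 16), so (8,9,11)→(8,-7,10)
reduced (well bottom): (8,-7,10) with a≤c, −a<b≤a
well minimum |f| = |-8| = 8 (negative-definite)

8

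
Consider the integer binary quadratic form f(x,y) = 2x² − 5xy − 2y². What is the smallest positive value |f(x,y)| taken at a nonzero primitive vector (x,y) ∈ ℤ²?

descent: ρ → (-2,5,2)  [lands on river]
river: ρ → (2,3,-4)
river: ρ → (-4,5,1)
river: ρ → (1,5,-4)
river: ρ → (-4,3,2)
river: ρ → (2,5,-2)
river: ρ → (-2,3,4)
river: ρ → (4,5,-1)
river: ρ → (-1,5,4)
river: ρ → (4,3,-2)
closes: descent 1, river 10
min |a| on river = 1

1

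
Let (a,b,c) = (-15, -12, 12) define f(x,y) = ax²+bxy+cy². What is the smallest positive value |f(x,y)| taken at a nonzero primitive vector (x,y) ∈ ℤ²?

descent: ρ → (12,12,-15)  [lands on river]
river: ρ → (-15,18,9)
river: ρ → (9,18,-15)
river: ρ → (-15,12,12)
closes: descent 1, river 4
min |a| on river = 9

9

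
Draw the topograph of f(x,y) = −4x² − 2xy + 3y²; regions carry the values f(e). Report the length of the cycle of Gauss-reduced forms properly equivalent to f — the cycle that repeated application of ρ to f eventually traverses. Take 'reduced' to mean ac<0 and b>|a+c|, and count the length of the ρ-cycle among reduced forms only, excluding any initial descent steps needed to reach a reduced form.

D = 52, ⌊√D⌋ = 7
descent: ρ → (3,2,-4)  [lands on river]
river: ρ → (-4,6,1)
river: ρ → (1,6,-4)
river: ρ → (-4,2,3)
river: ρ → (3,4,-3)
river: ρ → (-3,2,4)
river: ρ → (4,6,-1)
river: ρ → (-1,6,4)
river: ρ → (4,2,-3)
river: ρ → (-3,4,3)
ρ-cycle length = 10 (tail of 1 descent step not counted)

10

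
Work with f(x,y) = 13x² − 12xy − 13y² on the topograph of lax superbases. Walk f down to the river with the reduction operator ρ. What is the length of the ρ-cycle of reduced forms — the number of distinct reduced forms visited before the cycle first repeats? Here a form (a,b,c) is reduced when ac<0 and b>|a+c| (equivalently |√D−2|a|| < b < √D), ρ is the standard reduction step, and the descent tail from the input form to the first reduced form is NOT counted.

D = 820, ⌊√D⌋ = 28
descent: ρ → (-13,12,13)  [lands on river]
river: ρ → (13,14,-12)
river: ρ → (-12,10,15)
river: ρ → (15,20,-7)
river: ρ → (-7,22,12)
river: ρ → (12,26,-3)
river: ρ → (-3,28,3)
river: ρ → (3,26,-12)
river: ρ → (-12,22,7)
river: ρ → (7,20,-15)
river: ρ → (-15,10,12)
river: ρ → (12,14,-13)
ρ-cycle length = 12 (tail of 1 descent step not counted)

12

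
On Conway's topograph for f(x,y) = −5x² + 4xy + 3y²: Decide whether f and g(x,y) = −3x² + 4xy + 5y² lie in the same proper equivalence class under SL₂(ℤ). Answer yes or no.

D₁ = 76, D₂ = 76
river cycle of f (length 6): (3, 8, -1), (-1, 8, 3), (3, 4, -5), (-5, 6, 2), (2, 6, -5), (-5, 4, 3)
river cycle of g (length 6): (5, 6, -2), (-2, 6, 5), (5, 4, -3), (-3, 8, 1), (1, 8, -3), (-3, 4, 5)
cycles differ ⇒ inequivalent

no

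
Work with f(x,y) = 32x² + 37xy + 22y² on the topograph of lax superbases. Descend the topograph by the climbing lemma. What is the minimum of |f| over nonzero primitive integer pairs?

translate: b→-27 (≡37 mod 64), so (32,37,22)→(32,-27,17)
flip: (32,-27,17)→(17,27,32)
translate: b→-7 (≡27 mod 34), so (17,27,32)→(17,-7,22)
reduced (well bottom): (17,-7,22) with a≤c, −a<b≤a
well minimum = a = 17

17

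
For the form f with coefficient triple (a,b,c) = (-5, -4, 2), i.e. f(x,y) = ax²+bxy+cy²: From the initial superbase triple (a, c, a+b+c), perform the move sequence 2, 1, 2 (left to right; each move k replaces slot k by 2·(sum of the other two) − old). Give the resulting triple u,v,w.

start (-5,2,-7) = (f(1,0),f(0,1),f(1,1))
replace slot 2: 2·((-5)+(-7)) − 2 = -26 → (-5,-26,-7)
replace slot 1: 2·((-26)+(-7)) − (-5) = -61 → (-61,-26,-7)
replace slot 2: 2·((-61)+(-7)) − (-26) = -110 → (-61,-110,-7)

-61,-110,-7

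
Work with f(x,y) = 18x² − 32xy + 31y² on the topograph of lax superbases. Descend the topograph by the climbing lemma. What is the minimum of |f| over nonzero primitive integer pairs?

translate: b→4 (≡-32 mod 36), so (18,-32,31)→(18,4,17)
flip: (18,4,17)→(17,-4,18)
reduced (well bottom): (17,-4,18) with a≤c, −a<b≤a
well minimum = a = 17

17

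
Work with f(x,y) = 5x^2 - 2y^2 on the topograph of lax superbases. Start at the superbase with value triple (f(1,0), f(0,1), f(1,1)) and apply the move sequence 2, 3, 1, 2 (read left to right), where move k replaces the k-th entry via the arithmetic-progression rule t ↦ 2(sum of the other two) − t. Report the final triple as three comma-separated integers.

start (5,-2,3) = (f(1,0),f(0,1),f(1,1))
replace slot 2: 2·(5+3) − (-2) = 18 → (5,18,3)
replace slot 3: 2·(5+18) − 3 = 43 → (5,18,43)
replace slot 1: 2·(18+43) − 5 = 117 → (117,18,43)
replace slot 2: 2·(117+43) − 18 = 302 → (117,302,43)

117,302,43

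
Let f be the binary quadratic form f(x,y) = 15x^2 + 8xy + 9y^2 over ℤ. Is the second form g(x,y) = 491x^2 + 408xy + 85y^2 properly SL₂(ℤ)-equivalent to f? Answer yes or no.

D₁ = -476, D₂ = -476
f: flip: (15,8,9)→(9,-8,15)
f: reduced (well bottom): (9,-8,15) with a≤c, −a<b≤a
g: flip: (491,408,85)→(85,-408,491)
g: translate: b→-68 (≡-408 mod 170), so (85,-408,491)→(85,-68,15)
g: flip: (85,-68,15)→(15,68,85)
g: translate: b→8 (≡68 mod 30), so (15,68,85)→(15,8,9)
g: flip: (15,8,9)→(9,-8,15)
g: reduced (well bottom): (9,-8,15) with a≤c, −a<b≤a
reduced forms (9, -8, 15) vs (9, -8, 15) ⇒ equivalent

yes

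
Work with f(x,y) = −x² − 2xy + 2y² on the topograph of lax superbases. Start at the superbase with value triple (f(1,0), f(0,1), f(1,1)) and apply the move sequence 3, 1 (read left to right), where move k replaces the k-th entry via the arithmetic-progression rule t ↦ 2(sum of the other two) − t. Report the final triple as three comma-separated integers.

start (-1,2,-1) = (f(1,0),f(0,1),f(1,1))
replace slot 3: 2·((-1)+2) − (-1) = 3 → (-1,2,3)
replace slot 1: 2·(2+3) − (-1) = 11 → (11,2,3)

11,2,3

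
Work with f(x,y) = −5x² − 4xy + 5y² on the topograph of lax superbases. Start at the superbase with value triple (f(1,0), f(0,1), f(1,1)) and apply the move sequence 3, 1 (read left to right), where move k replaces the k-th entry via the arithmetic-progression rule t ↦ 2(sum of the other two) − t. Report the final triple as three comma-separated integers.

start (-5,5,-4) = (f(1,0),f(0,1),f(1,1))
replace slot 3: 2·((-5)+5) − (-4) = 4 → (-5,5,4)
replace slot 1: 2·(5+4) − (-5) = 23 → (23,5,4)

23,5,4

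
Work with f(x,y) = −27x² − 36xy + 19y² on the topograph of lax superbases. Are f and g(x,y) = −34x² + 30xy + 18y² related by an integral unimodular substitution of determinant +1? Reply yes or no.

D₁ = 3348, D₂ = 3348
river cycle of f (length 12): (19, 36, -27), (-27, 18, 28), (28, 38, -17), (-17, 30, 36), (36, 42, -11), (-11, 46, 28), (28, 10, -29), (-29, 48, 9), (9, 42, -44), (-44, 46, 7), … (2 more)
river cycle of g (length 4): (18, 42, -22), (-22, 46, 14), (14, 38, -34), (-34, 30, 18)
cycles differ ⇒ inequivalent

no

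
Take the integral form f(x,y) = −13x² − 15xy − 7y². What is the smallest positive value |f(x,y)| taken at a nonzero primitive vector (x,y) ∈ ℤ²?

translate: b→-11 (≡15 mod 26), so (13,15,7)→(13,-11,5)
flip: (13,-11,5)→(5,11,13)
translate: b→1 (≡11 mod 10), so (5,11,13)→(5,1,7)
reduced (well bottom): (5,1,7) with a≤c, −a<b≤a
well minimum |f| = |-5| = 5 (negative-definite)

5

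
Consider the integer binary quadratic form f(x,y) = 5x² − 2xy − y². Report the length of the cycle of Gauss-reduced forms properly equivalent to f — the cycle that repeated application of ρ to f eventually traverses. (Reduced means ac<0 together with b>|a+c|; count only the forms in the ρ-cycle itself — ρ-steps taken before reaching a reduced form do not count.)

D = 24, ⌊√D⌋ = 4
descent: ρ → (-1,4,2)  [lands on river]
river: ρ → (2,4,-1)
ρ-cycle length = 2 (tail of 1 descent step not counted)

2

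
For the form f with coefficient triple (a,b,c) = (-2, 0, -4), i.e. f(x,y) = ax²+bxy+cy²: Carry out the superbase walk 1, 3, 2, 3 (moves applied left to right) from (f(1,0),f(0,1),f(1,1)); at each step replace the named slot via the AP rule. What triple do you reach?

start (-2,-4,-6) = (f(1,0),f(0,1),f(1,1))
replace slot 1: 2·((-4)+(-6)) − (-2) = -18 → (-18,-4,-6)
replace slot 3: 2·((-18)+(-4)) − (-6) = -38 → (-18,-4,-38)
replace slot 2: 2·((-18)+(-38)) − (-4) = -108 → (-18,-108,-38)
replace slot 3: 2·((-18)+(-108)) − (-38) = -214 → (-18,-108,-214)

-18,-108,-214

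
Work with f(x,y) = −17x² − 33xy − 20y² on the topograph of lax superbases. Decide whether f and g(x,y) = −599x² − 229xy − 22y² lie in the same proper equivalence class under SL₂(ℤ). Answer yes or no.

D₁ = -271, D₂ = -271
f is negative-definite; reduce −f:
−f: translate: b→-1 (≡33 mod 34), so (17,33,20)→(17,-1,4)
−f: flip: (17,-1,4)→(4,1,17)
−f: reduced (well bottom): (4,1,17) with a≤c, −a<b≤a
flip sign back: reduced form of f is (-4,-1,-17)
g is negative-definite; reduce −g:
−g: flip: (599,229,22)→(22,-229,599)
−g: translate: b→-9 (≡-229 mod 44), so (22,-229,599)→(22,-9,4)
−g: flip: (22,-9,4)→(4,9,22)
−g: translate: b→1 (≡9 mod 8), so (4,9,22)→(4,1,17)
−g: reduced (well bottom): (4,1,17) with a≤c, −a<b≤a
flip sign back: reduced form of g is (-4,-1,-17)
reduced forms (-4, -1, -17) vs (-4, -1, -17) ⇒ equivalent

yes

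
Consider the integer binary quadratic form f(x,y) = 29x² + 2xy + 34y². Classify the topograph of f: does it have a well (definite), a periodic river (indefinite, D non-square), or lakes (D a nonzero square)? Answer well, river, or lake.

D = b²−4ac = 2² − 4·29·34 = -3940
D < 0 ⇒ definite ⇒ every region one sign ⇒ single well

well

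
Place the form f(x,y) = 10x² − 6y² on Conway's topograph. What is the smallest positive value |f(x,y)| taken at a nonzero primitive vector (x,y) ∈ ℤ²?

descent: ρ → (-6,12,4)  [lands on river]
river: ρ → (4,12,-6)
closes: descent 1, river 2
min |a| on river = 4

4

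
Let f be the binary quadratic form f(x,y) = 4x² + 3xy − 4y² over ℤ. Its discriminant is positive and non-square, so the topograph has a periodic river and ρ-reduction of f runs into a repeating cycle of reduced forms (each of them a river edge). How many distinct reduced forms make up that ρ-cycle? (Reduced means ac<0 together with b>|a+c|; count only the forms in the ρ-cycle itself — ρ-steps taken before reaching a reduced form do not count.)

D = 73, ⌊√D⌋ = 8
river: ρ → (-4,5,3)
river: ρ → (3,7,-2)
river: ρ → (-2,5,6)
river: ρ → (6,7,-1)
river: ρ → (-1,7,6)
river: ρ → (6,5,-2)
river: ρ → (-2,7,3)
river: ρ → (3,5,-4)
river: ρ → (-4,3,4)
river: ρ → (4,5,-3)
river: ρ → (-3,7,2)
river: ρ → (2,5,-6)
river: ρ → (-6,7,1)
river: ρ → (1,7,-6)
river: ρ → (-6,5,2)
river: ρ → (2,7,-3)
river: ρ → (-3,5,4)
river: ρ → (4,3,-4)
ρ-cycle length = 18 (tail of 0 descent steps not counted)

18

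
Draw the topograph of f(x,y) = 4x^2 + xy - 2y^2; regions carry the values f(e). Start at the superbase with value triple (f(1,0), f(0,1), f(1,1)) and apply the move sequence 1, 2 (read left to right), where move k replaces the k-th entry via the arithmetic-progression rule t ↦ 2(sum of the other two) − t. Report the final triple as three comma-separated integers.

start (4,-2,3) = (f(1,0),f(0,1),f(1,1))
replace slot 1: 2·((-2)+3) − 4 = -2 → (-2,-2,3)
replace slot 2: 2·((-2)+3) − (-2) = 4 → (-2,4,3)

-2,4,3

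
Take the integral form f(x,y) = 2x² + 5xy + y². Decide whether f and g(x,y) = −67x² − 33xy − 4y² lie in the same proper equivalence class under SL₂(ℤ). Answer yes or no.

D₁ = 17, D₂ = 17
river cycle of f (length 6): (1, 3, -2), (-2, 1, 2), (2, 3, -1), (-1, 3, 2), (2, 1, -2), (-2, 3, 1)
river cycle of g (length 6): (1, 3, -2), (-2, 1, 2), (2, 3, -1), (-1, 3, 2), (2, 1, -2), (-2, 3, 1)
cycles coincide ⇒ equivalent

yes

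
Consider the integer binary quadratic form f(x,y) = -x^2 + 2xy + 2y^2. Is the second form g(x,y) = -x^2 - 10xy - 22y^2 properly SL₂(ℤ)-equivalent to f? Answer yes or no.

D₁ = 12, D₂ = 12
river cycle of f (length 2): (2, 2, -1), (-1, 2, 2)
river cycle of g (length 2): (-1, 2, 2), (2, 2, -1)
cycles coincide ⇒ equivalent

yes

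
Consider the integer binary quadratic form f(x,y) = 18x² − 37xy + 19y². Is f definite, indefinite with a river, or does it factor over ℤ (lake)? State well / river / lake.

D = b²−4ac = (-37)² − 4·18·19 = 1
D = 1² is a perfect square ⇒ form factors over ℤ ⇒ lakes

lake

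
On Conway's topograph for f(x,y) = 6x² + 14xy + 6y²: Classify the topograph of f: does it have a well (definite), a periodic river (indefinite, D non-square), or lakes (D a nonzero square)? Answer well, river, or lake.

D = b²−4ac = 14² − 4·6·6 = 52
D > 0 non-square ⇒ indefinite ⇒ periodic river

river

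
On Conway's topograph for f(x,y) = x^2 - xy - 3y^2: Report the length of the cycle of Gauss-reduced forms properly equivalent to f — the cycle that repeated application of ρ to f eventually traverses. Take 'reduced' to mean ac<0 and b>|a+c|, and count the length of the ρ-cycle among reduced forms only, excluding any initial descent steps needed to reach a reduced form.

D = 13, ⌊√D⌋ = 3
descent: ρ → (-3,1,1)
descent: ρ → (1,3,-1)  [lands on river]
river: ρ → (-1,3,1)
ρ-cycle length = 2 (tail of 2 descent steps not counted)

2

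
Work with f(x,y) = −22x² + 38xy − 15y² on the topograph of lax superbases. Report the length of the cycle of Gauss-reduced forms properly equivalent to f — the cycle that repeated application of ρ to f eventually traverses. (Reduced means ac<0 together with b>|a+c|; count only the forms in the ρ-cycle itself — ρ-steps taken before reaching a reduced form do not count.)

D = 124, ⌊√D⌋ = 11
descent: ρ → (-15,-8,1)
descent: ρ → (1,10,-6)  [lands on river]
river: ρ → (-6,2,5)
river: ρ → (5,8,-3)
river: ρ → (-3,10,2)
river: ρ → (2,10,-3)
river: ρ → (-3,8,5)
river: ρ → (5,2,-6)
river: ρ → (-6,10,1)
ρ-cycle length = 8 (tail of 2 descent steps not counted)

8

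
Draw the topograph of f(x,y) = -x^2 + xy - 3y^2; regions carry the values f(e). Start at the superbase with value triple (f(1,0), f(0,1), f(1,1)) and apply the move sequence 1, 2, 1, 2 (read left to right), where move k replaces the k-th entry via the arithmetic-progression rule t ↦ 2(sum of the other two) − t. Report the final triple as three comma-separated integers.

start (-1,-3,-3) = (f(1,0),f(0,1),f(1,1))
replace slot 1: 2·((-3)+(-3)) − (-1) = -11 → (-11,-3,-3)
replace slot 2: 2·((-11)+(-3)) − (-3) = -25 → (-11,-25,-3)
replace slot 1: 2·((-25)+(-3)) − (-11) = -45 → (-45,-25,-3)
replace slot 2: 2·((-45)+(-3)) − (-25) = -71 → (-45,-71,-3)

-45,-71,-3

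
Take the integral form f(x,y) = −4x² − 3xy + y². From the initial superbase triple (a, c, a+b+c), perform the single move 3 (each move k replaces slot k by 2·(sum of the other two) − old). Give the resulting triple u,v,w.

start (-4,1,-6) = (f(1,0),f(0,1),f(1,1))
replace slot 3: 2·((-4)+1) − (-6) = 0 → (-4,1,0)

-4,1,0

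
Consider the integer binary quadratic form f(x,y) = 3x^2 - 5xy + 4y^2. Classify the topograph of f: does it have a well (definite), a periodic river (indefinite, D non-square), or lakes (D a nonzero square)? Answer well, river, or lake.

D = b²−4ac = (-5)² − 4·3·4 = -23
D < 0 ⇒ definite ⇒ every region one sign ⇒ single well

well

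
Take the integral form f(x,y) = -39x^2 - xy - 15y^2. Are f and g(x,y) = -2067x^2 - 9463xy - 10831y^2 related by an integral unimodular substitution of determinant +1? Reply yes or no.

D₁ = -2339, D₂ = -2339
f is negative-definite; reduce −f:
−f: flip: (39,1,15)→(15,-1,39)
−f: reduced (well bottom): (15,-1,39) with a≤c, −a<b≤a
flip sign back: reduced form of f is (-15,1,-39)
g is negative-definite; reduce −g:
−g: translate: b→1195 (≡9463 mod 4134), so (2067,9463,10831)→(2067,1195,173)
−g: flip: (2067,1195,173)→(173,-1195,2067)
−g: translate: b→-157 (≡-1195 mod 346), so (173,-1195,2067)→(173,-157,39)
−g: flip: (173,-157,39)→(39,157,173)
−g: translate: b→1 (≡157 mod 78), so (39,157,173)→(39,1,15)
−g: flip: (39,1,15)→(15,-1,39)
−g: reduced (well bottom): (15,-1,39) with a≤c, −a<b≤a
flip sign back: reduced form of g is (-15,1,-39)
reduced forms (-15, 1, -39) vs (-15, 1, -39) ⇒ equivalent

yes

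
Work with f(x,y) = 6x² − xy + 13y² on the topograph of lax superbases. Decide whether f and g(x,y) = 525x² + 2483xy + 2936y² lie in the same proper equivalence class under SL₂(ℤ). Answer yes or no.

D₁ = -311, D₂ = -311
f: reduced (well bottom): (6,-1,13) with a≤c, −a<b≤a
g: translate: b→383 (≡2483 mod 1050), so (525,2483,2936)→(525,383,70)
g: flip: (525,383,70)→(70,-383,525)
g: translate: b→37 (≡-383 mod 140), so (70,-383,525)→(70,37,6)
g: flip: (70,37,6)→(6,-37,70)
g: translate: b→-1 (≡-37 mod 12), so (6,-37,70)→(6,-1,13)
g: reduced (well bottom): (6,-1,13) with a≤c, −a<b≤a
reduced forms (6, -1, 13) vs (6, -1, 13) ⇒ equivalent

yes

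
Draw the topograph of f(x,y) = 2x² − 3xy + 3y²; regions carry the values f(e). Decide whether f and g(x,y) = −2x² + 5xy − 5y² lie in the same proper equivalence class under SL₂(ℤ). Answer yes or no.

D₁ = -15, D₂ = -15
f: translate: b→1 (≡-3 mod 4), so (2,-3,3)→(2,1,2)
f: reduced (well bottom): (2,1,2) with a≤c, −a<b≤a
g is negative-definite; reduce −g:
−g: translate: b→-1 (≡-5 mod 4), so (2,-5,5)→(2,-1,2)
−g: flip: (2,-1,2)→(2,1,2)
−g: reduced (well bottom): (2,1,2) with a≤c, −a<b≤a
flip sign back: reduced form of g is (-2,-1,-2)
reduced forms (2, 1, 2) vs (-2, -1, -2) ⇒ inequivalent

no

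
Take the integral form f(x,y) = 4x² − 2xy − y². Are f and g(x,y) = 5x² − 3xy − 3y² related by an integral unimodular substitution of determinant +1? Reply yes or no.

D₁ = 20, D₂ = 69
discriminants differ ⇒ not SL₂(ℤ)-equivalent

no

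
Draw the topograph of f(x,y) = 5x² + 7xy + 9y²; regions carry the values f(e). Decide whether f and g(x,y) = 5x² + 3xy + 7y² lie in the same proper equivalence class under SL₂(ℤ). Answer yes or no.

D₁ = -131, D₂ = -131
f: translate: b→-3 (≡7 mod 10), so (5,7,9)→(5,-3,7)
f: reduced (well bottom): (5,-3,7) with a≤c, −a<b≤a
g: reduced (well bottom): (5,3,7) with a≤c, −a<b≤a
reduced forms (5, -3, 7) vs (5, 3, 7) ⇒ inequivalent

no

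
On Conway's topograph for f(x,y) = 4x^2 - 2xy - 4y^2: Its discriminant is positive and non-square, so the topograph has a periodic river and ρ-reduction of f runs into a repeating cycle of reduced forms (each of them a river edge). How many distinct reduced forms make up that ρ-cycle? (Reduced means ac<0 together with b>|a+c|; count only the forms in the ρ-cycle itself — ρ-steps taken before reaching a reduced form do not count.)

D = 68, ⌊√D⌋ = 8
descent: ρ → (-4,2,4)  [lands on river]
river: ρ → (4,6,-2)
river: ρ → (-2,6,4)
river: ρ → (4,2,-4)
river: ρ → (-4,6,2)
river: ρ → (2,6,-4)
ρ-cycle length = 6 (tail of 1 descent step not counted)

6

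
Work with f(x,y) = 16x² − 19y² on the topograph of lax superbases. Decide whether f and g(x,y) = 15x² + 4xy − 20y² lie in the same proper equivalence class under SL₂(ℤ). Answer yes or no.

D₁ = 1216, D₂ = 1216
river cycle of f (length 8): (16, 32, -3), (-3, 34, 5), (5, 26, -27), (-27, 28, 4), (4, 28, -27), (-27, 26, 5), (5, 34, -3), (-3, 32, 16)
river cycle of g (length 12): (15, 34, -1), (-1, 34, 15), (15, 26, -9), (-9, 28, 12), (12, 20, -17), (-17, 14, 15), (15, 16, -16), (-16, 16, 15), (15, 14, -17), (-17, 20, 12), … (2 more)
cycles differ ⇒ inequivalent

no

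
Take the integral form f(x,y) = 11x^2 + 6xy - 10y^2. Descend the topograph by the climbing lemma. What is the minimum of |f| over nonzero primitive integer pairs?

river: ρ → (-10,14,7)
river: ρ → (7,14,-10)
river: ρ → (-10,6,11)
river: ρ → (11,16,-5)
river: ρ → (-5,14,14)
river: ρ → (14,14,-5)
river: ρ → (-5,16,11)
river: ρ → (11,6,-10)
closes: descent 0, river 8
min |a| on river = 5

5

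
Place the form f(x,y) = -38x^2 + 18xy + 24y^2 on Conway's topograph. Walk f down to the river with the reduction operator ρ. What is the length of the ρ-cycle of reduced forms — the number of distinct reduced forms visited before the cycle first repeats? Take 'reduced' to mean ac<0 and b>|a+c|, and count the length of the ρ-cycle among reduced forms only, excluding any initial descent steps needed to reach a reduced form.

D = 3972, ⌊√D⌋ = 63
river: ρ → (24,30,-32)
river: ρ → (-32,34,22)
river: ρ → (22,54,-12)
river: ρ → (-12,42,46)
river: ρ → (46,50,-8)
river: ρ → (-8,62,4)
river: ρ → (4,58,-38)
river: ρ → (-38,18,24)
ρ-cycle length = 8 (tail of 0 descent steps not counted)

8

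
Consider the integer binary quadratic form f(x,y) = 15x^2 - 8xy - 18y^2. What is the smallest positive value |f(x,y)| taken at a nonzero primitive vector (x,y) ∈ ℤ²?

descent: ρ → (-18,8,15)  [lands on river]
river: ρ → (15,22,-11)
river: ρ → (-11,22,15)
river: ρ → (15,8,-18)
river: ρ → (-18,28,5)
river: ρ → (5,32,-6)
river: ρ → (-6,28,15)
river: ρ → (15,32,-2)
river: ρ → (-2,32,15)
river: ρ → (15,28,-6)
river: ρ → (-6,32,5)
river: ρ → (5,28,-18)
closes: descent 1, river 12
min |a| on river = 2

2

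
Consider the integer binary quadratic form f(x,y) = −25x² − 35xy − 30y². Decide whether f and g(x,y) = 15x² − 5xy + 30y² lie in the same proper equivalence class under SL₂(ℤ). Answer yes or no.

D₁ = -1775, D₂ = -1775
f is negative-definite; reduce −f:
−f: translate: b→-15 (≡35 mod 50), so (25,35,30)→(25,-15,20)
−f: flip: (25,-15,20)→(20,15,25)
−f: reduced (well bottom): (20,15,25) with a≤c, −a<b≤a
flip sign back: reduced form of f is (-20,-15,-25)
g: reduced (well bottom): (15,-5,30) with a≤c, −a<b≤a
reduced forms (-20, -15, -25) vs (15, -5, 30) ⇒ inequivalent

no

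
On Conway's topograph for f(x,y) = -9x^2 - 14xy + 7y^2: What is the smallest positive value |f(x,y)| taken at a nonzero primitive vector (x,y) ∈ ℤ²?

descent: ρ → (7,14,-9)  [lands on river]
river: ρ → (-9,4,12)
river: ρ → (12,20,-1)
river: ρ → (-1,20,12)
river: ρ → (12,4,-9)
river: ρ → (-9,14,7)
closes: descent 1, river 6
min |a| on river = 1

1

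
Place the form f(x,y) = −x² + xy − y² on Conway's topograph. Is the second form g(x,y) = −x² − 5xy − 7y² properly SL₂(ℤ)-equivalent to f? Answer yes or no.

D₁ = -3, D₂ = -3
f is negative-definite; reduce −f:
−f: translate: b→1 (≡-1 mod 2), so (1,-1,1)→(1,1,1)
−f: reduced (well bottom): (1,1,1) with a≤c, −a<b≤a
flip sign back: reduced form of f is (-1,-1,-1)
g is negative-definite; reduce −g:
−g: translate: b→1 (≡5 mod 2), so (1,5,7)→(1,1,1)
−g: reduced (well bottom): (1,1,1) with a≤c, −a<b≤a
flip sign back: reduced form of g is (-1,-1,-1)
reduced forms (-1, -1, -1) vs (-1, -1, -1) ⇒ equivalent

yes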